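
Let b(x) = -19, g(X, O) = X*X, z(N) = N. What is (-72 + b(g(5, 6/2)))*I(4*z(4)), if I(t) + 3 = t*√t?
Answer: -5551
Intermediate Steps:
g(X, O) = X²
I(t) = -3 + t^(3/2) (I(t) = -3 + t*√t = -3 + t^(3/2))
(-72 + b(g(5, 6/2)))*I(4*z(4)) = (-72 - 19)*(-3 + (4*4)^(3/2)) = -91*(-3 + 16^(3/2)) = -91*(-3 + 64) = -91*61 = -5551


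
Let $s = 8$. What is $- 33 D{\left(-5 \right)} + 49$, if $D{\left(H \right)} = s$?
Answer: $-215$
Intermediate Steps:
$D{\left(H \right)} = 8$
$- 33 D{\left(-5 \right)} + 49 = \left(-33\right) 8 + 49 = -264 + 49 = -215$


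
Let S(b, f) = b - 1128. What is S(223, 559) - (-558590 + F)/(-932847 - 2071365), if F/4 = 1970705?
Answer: -451914605/500702 ≈ -902.56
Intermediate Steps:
F = 7882820 (F = 4*1970705 = 7882820)
S(b, f) = -1128 + b
S(223, 559) - (-558590 + F)/(-932847 - 2071365) = (-1128 + 223) - (-558590 + 7882820)/(-932847 - 2071365) = -905 - 7324230/(-3004212) = -905 - 7324230*(-1)/3004212 = -905 - 1*(-1220705/500702) = -905 + 1220705/500702 = -451914605/500702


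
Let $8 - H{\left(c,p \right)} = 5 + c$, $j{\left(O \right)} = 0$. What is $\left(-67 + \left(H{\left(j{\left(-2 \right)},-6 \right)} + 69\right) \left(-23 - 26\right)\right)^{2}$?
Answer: $12924025$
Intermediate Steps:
$H{\left(c,p \right)} = 3 - c$ ($H{\left(c,p \right)} = 8 - \left(5 + c\right) = 3 - c$)
$\left(-67 + \left(H{\left(j{\left(-2 \right)},-6 \right)} + 69\right) \left(-23 - 26\right)\right)^{2} = \left(-67 + \left(\left(3 - 0\right) + 69\right) \left(-23 - 26\right)\right)^{2} = \left(-67 + \left(\left(3 + 0\right) + 69\right) \left(-49\right)\right)^{2} = \left(-67 + \left(3 + 69\right) \left(-49\right)\right)^{2} = \left(-67 + 72 \left(-49\right)\right)^{2} = \left(-67 - 3528\right)^{2} = \left(-3595\right)^{2} = 12924025$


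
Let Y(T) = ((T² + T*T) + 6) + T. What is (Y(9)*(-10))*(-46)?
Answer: 81420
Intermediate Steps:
Y(T) = 6 + T + 2*T² (Y(T) = ((T² + T²) + 6) + T = (2*T² + 6) + T = (6 + 2*T²) + T = 6 + T + 2*T²)
(Y(9)*(-10))*(-46) = ((6 + 9 + 2*9²)*(-10))*(-46) = ((6 + 9 + 2*81)*(-10))*(-46) = ((6 + 9 + 162)*(-10))*(-46) = (177*(-10))*(-46) = -1770*(-46) = 81420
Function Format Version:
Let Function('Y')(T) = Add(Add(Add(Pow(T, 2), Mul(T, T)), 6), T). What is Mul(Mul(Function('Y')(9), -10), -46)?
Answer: 81420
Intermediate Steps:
Function('Y')(T) = Add(6, T, Mul(2, Pow(T, 2))) (Function('Y')(T) = Add(Add(Add(Pow(T, 2), Pow(T, 2)), 6), T) = Add(Add(Mul(2, Pow(T, 2)), 6), T) = Add(Add(6, Mul(2, Pow(T, 2))), T) = Add(6, T, Mul(2, Pow(T, 2))))
Mul(Mul(Function('Y')(9), -10), -46) = Mul(Mul(Add(6, 9, Mul(2, Pow(9, 2))), -10), -46) = Mul(Mul(Add(6, 9, Mul(2, 81)), -10), -46) = Mul(Mul(Add(6, 9, 162), -10), -46) = Mul(Mul(177, -10), -46) = Mul(-1770, -46) = 81420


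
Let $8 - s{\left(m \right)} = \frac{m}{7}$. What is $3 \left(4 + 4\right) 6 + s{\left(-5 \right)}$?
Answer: $\frac{1069}{7} \approx 152.71$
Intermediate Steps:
$s{\left(m \right)} = 8 - \frac{m}{7}$
$3 \left(4 + 4\right) 6 + s{\left(-5 \right)} = 3 \left(4 + 4\right) 6 + \left(8 - - \frac{5}{7}\right) = 3 \cdot 8 \cdot 6 + \left(8 + \frac{5}{7}\right) = 24 \cdot 6 + \frac{61}{7} = 144 + \frac{61}{7} = \frac{1069}{7}$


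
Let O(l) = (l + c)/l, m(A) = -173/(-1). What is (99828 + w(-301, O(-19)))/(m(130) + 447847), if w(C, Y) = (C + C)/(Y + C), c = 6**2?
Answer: 286312423/1284921360 ≈ 0.22282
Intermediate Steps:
m(A) = 173 (m(A) = -173*(-1) = 173)
c = 36
O(l) = (36 + l)/l (O(l) = (l + 36)/l = (36 + l)/l)
w(C, Y) = 2*C/(C + Y) (w(C, Y) = (2*C)/(C + Y) = 2*C/(C + Y))
(99828 + w(-301, O(-19)))/(m(130) + 447847) = (99828 + 2*(-301)/(-301 + (36 - 19)/(-19)))/(173 + 447847) = (99828 + 2*(-301)/(-301 - 1/19*17))/448020 = (99828 + 2*(-301)/(-301 - 17/19))*(1/448020) = (99828 + 2*(-301)/(-5736/19))*(1/448020) = (99828 + 2*(-301)*(-19/5736))*(1/448020) = (99828 + 5719/2868)*(1/448020) = (286312423/2868)*(1/448020) = 286312423/1284921360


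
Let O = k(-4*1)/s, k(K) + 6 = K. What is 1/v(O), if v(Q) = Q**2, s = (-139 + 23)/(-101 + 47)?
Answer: 841/18225 ≈ 0.046145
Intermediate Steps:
s = 58/27 (s = -116/(-54) = -116*(-1/54) = 58/27 ≈ 2.1481)
k(K) = -6 + K
O = -135/29 (O = (-6 - 4*1)/(58/27) = (-6 - 4)*(27/58) = -10*27/58 = -135/29 ≈ -4.6552)
1/v(O) = 1/((-135/29)**2) = 1/(18225/841) = 841/18225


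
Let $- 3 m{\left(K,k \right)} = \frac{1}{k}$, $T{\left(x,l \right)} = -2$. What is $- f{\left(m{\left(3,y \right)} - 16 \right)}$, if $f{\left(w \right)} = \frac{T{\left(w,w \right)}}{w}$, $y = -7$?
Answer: $- \frac{42}{335} \approx -0.12537$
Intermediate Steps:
$m{\left(K,k \right)} = - \frac{1}{3 k}$
$f{\left(w \right)} = - \frac{2}{w}$
$- f{\left(m{\left(3,y \right)} - 16 \right)} = - \frac{-2}{- \frac{1}{3 \left(-7\right)} - 16} = - \frac{-2}{\left(- \frac{1}{3}\right) \left(- \frac{1}{7}\right) - 16} = - \frac{-2}{\frac{1}{21} - 16} = - \frac{-2}{- \frac{335}{21}} = - \frac{\left(-2\right) \left(-21\right)}{335} = \left(-1\right) \frac{42}{335} = - \frac{42}{335}$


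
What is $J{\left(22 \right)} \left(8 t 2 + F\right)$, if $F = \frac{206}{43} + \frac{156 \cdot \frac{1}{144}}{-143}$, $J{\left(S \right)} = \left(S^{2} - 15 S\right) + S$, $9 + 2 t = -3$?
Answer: $- \frac{2070988}{129} \approx -16054.0$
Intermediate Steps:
$t = -6$ ($t = - \frac{9}{2} + \frac{1}{2} \left(-3\right) = - \frac{9}{2} - \frac{3}{2} = -6$)
$J{\left(S \right)} = S^{2} - 14 S$
$F = \frac{27149}{5676}$ ($F = 206 \cdot \frac{1}{43} + 156 \cdot \frac{1}{144} \left(- \frac{1}{143}\right) = \frac{206}{43} + \frac{13}{12} \left(- \frac{1}{143}\right) = \frac{206}{43} - \frac{1}{132} = \frac{27149}{5676} \approx 4.7831$)
$J{\left(22 \right)} \left(8 t 2 + F\right) = 22 \left(-14 + 22\right) \left(8 \left(-6\right) 2 + \frac{27149}{5676}\right) = 22 \cdot 8 \left(\left(-48\right) 2 + \frac{27149}{5676}\right) = 176 \left(-96 + \frac{27149}{5676}\right) = 176 \left(- \frac{517747}{5676}\right) = - \frac{2070988}{129}$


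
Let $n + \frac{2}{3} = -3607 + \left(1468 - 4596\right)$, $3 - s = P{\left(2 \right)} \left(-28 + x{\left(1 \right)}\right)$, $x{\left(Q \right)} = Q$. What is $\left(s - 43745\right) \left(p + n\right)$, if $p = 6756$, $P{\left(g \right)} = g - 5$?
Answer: $- \frac{2673203}{3} \approx -8.9107 \cdot 10^{5}$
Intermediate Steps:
$P{\left(g \right)} = -5 + g$ ($P{\left(g \right)} = g - 5 = -5 + g$)
$s = -78$ ($s = 3 - \left(-5 + 2\right) \left(-28 + 1\right) = 3 - \left(-3\right) \left(-27\right) = 3 - 81 = -78$)
$n = - \frac{20207}{3}$ ($n = - \frac{2}{3} + \left(-3607 + \left(1468 - 4596\right)\right) = - \frac{2}{3} - 6735 = - \frac{20207}{3} \approx -6735.7$)
$\left(s - 43745\right) \left(p + n\right) = \left(-78 - 43745\right) \left(6756 - \frac{20207}{3}\right) = \left(-43823\right) \frac{61}{3} = - \frac{2673203}{3}$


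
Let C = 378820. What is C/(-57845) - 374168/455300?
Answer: -9706024698/1316841425 ≈ -7.3707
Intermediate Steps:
C/(-57845) - 374168/455300 = 378820/(-57845) - 374168/455300 = 378820*(-1/57845) - 374168*1/455300 = -75764/11569 - 93542/113825 = -9706024698/1316841425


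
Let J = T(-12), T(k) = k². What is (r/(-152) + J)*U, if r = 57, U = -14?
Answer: -8043/4 ≈ -2010.8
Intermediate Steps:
J = 144 (J = (-12)² = 144)
(r/(-152) + J)*U = (57/(-152) + 144)*(-14) = (57*(-1/152) + 144)*(-14) = (-3/8 + 144)*(-14) = (1149/8)*(-14) = -8043/4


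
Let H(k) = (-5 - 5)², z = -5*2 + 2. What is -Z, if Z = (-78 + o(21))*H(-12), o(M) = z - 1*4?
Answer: 9000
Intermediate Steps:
z = -8 (z = -10 + 2 = -8)
H(k) = 100 (H(k) = (-10)² = 100)
o(M) = -12 (o(M) = -8 - 1*4 = -8 - 4 = -12)
Z = -9000 (Z = (-78 - 12)*100 = -90*100 = -9000)
-Z = -1*(-9000) = 9000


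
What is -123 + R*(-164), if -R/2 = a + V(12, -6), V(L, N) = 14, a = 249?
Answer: 86141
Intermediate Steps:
R = -526 (R = -2*(249 + 14) = -2*263 = -526)
-123 + R*(-164) = -123 - 526*(-164) = -123 + 86264 = 86141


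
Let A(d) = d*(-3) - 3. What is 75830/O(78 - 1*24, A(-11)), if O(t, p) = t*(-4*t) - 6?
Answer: -7583/1167 ≈ -6.4979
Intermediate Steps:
A(d) = -3 - 3*d (A(d) = -3*d - 3 = -3 - 3*d)
O(t, p) = -6 - 4*t**2 (O(t, p) = -4*t**2 - 6 = -6 - 4*t**2)
75830/O(78 - 1*24, A(-11)) = 75830/(-6 - 4*(78 - 1*24)**2) = 75830/(-6 - 4*(78 - 24)**2) = 75830/(-6 - 4*54**2) = 75830/(-6 - 4*2916) = 75830/(-6 - 11664) = 75830/(-11670) = 75830*(-1/11670) = -7583/1167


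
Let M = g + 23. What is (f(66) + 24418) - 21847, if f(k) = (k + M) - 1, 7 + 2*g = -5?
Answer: 2653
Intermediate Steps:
g = -6 (g = -7/2 + (½)*(-5) = -7/2 - 5/2 = -6)
M = 17 (M = -6 + 23 = 17)
f(k) = 16 + k (f(k) = (k + 17) - 1 = (17 + k) - 1 = 16 + k)
(f(66) + 24418) - 21847 = ((16 + 66) + 24418) - 21847 = (82 + 24418) - 21847 = 24500 - 21847 = 2653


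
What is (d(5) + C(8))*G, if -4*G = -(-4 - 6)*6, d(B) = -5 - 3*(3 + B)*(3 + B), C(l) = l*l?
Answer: 1995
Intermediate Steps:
C(l) = l**2
d(B) = -5 - 3*(3 + B)**2
G = -15 (G = -(-1)*(-4 - 6)*6/4 = -(-1)*(-10*6)/4 = -(-1)*(-60)/4 = -1/4*60 = -15)
(d(5) + C(8))*G = ((-5 - 3*(3 + 5)**2) + 8**2)*(-15) = ((-5 - 3*8**2) + 64)*(-15) = ((-5 - 3*64) + 64)*(-15) = ((-5 - 192) + 64)*(-15) = (-197 + 64)*(-15) = -133*(-15) = 1995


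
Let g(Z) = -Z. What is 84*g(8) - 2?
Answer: -674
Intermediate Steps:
84*g(8) - 2 = 84*(-1*8) - 2 = 84*(-8) - 2 = -672 - 2 = -674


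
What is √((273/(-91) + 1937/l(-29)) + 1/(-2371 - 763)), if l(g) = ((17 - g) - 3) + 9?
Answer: 3*√37377651/3134 ≈ 5.8523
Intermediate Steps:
l(g) = 23 - g (l(g) = (14 - g) + 9 = 23 - g)
√((273/(-91) + 1937/l(-29)) + 1/(-2371 - 763)) = √((273/(-91) + 1937/(23 - 1*(-29))) + 1/(-2371 - 763)) = √((273*(-1/91) + 1937/(23 + 29)) + 1/(-3134)) = √((-3 + 1937/52) - 1/3134) = √((-3 + 1937*(1/52)) - 1/3134) = √((-3 + 149/4) - 1/3134) = √(137/4 - 1/3134) = √(214677/6268) = 3*√37377651/3134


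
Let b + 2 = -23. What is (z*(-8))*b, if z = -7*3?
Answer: -4200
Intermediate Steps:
b = -25 (b = -2 - 23 = -25)
z = -21
(z*(-8))*b = -21*(-8)*(-25) = 168*(-25) = -4200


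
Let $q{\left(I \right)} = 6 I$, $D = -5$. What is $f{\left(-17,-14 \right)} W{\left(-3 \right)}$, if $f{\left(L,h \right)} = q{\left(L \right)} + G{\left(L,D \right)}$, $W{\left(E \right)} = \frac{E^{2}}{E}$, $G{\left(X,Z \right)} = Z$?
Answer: $321$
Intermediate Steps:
$W{\left(E \right)} = E$
$f{\left(L,h \right)} = -5 + 6 L$ ($f{\left(L,h \right)} = 6 L - 5 = -5 + 6 L$)
$f{\left(-17,-14 \right)} W{\left(-3 \right)} = \left(-5 + 6 \left(-17\right)\right) \left(-3\right) = \left(-5 - 102\right) \left(-3\right) = \left(-107\right) \left(-3\right) = 321$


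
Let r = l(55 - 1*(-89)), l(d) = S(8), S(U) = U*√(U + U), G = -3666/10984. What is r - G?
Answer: 177577/5492 ≈ 32.334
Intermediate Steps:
G = -1833/5492 (G = -3666*1/10984 = -1833/5492 ≈ -0.33376)
S(U) = √2*U^(3/2) (S(U) = U*√(2*U) = U*(√2*√U) = √2*U^(3/2))
l(d) = 32 (l(d) = √2*8^(3/2) = √2*(16*√2) = 32)
r = 32
r - G = 32 - 1*(-1833/5492) = 32 + 1833/5492 = 177577/5492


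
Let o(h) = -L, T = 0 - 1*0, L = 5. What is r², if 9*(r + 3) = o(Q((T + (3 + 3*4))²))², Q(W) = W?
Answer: 4/81 ≈ 0.049383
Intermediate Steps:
T = 0 (T = 0 + 0 = 0)
o(h) = -5 (o(h) = -1*5 = -5)
r = -2/9 (r = -3 + (⅑)*(-5)² = -3 + (⅑)*25 = -3 + 25/9 = -2/9 ≈ -0.22222)
r² = (-2/9)² = 4/81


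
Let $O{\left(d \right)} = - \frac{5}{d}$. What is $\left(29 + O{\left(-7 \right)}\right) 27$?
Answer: $\frac{5616}{7} \approx 802.29$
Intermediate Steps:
$\left(29 + O{\left(-7 \right)}\right) 27 = \left(29 - \frac{5}{-7}\right) 27 = \left(29 - - \frac{5}{7}\right) 27 = \left(29 + \frac{5}{7}\right) 27 = \frac{208}{7} \cdot 27 = \frac{5616}{7}$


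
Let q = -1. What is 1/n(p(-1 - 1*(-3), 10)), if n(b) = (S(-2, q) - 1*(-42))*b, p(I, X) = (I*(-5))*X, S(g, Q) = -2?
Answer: -1/4000 ≈ -0.00025000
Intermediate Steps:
p(I, X) = -5*I*X (p(I, X) = (-5*I)*X = -5*I*X)
n(b) = 40*b (n(b) = (-2 - 1*(-42))*b = (-2 + 42)*b = 40*b)
1/n(p(-1 - 1*(-3), 10)) = 1/(40*(-5*(-1 - 1*(-3))*10)) = 1/(40*(-5*(-1 + 3)*10)) = 1/(40*(-5*2*10)) = 1/(40*(-100)) = 1/(-4000) = -1/4000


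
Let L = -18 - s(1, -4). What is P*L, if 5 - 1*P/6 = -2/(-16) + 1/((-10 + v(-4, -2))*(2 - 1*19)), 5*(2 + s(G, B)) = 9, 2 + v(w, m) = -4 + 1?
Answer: -884393/1700 ≈ -520.23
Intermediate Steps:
v(w, m) = -5 (v(w, m) = -2 + (-4 + 1) = -2 - 3 = -5)
s(G, B) = -⅕ (s(G, B) = -2 + (⅕)*9 = -2 + 9/5 = -⅕)
P = 9937/340 (P = 30 - 6*(-2/(-16) + 1/((-10 - 5)*(2 - 1*19))) = 30 - 6*(-2*(-1/16) + 1/((-15)*(2 - 19))) = 30 - 6*(⅛ - 1/15/(-17)) = 30 - 6*(⅛ - 1/15*(-1/17)) = 30 - 6*(⅛ + 1/255) = 30 - 6*263/2040 = 30 - 263/340 = 9937/340 ≈ 29.226)
L = -89/5 (L = -18 - 1*(-⅕) = -18 + ⅕ = -89/5 ≈ -17.800)
P*L = (9937/340)*(-89/5) = -884393/1700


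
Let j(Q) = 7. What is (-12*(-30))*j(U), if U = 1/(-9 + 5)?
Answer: 2520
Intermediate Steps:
U = -¼ (U = 1/(-4) = -¼ ≈ -0.25000)
(-12*(-30))*j(U) = -12*(-30)*7 = 360*7 = 2520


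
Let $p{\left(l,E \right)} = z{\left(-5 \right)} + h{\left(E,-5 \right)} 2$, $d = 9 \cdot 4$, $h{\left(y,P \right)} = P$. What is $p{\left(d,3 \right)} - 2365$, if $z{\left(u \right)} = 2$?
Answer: $-2373$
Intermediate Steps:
$d = 36$
$p{\left(l,E \right)} = -8$ ($p{\left(l,E \right)} = 2 - 10 = -8$)
$p{\left(d,3 \right)} - 2365 = -8 - 2365 = -2373$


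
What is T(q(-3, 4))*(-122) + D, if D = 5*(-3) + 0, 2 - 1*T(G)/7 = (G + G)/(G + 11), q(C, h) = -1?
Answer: -9469/5 ≈ -1893.8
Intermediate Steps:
T(G) = 14 - 14*G/(11 + G) (T(G) = 14 - 7*(G + G)/(G + 11) = 14 - 7*2*G/(11 + G) = 14 - 14*G/(11 + G))
D = -15 (D = -15 + 0 = -15)
T(q(-3, 4))*(-122) + D = (154/(11 - 1))*(-122) - 15 = (154/10)*(-122) - 15 = (154*(⅒))*(-122) - 15 = (77/5)*(-122) - 15 = -9394/5 - 15 = -9469/5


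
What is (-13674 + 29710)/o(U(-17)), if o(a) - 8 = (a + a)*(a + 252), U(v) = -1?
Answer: -422/13 ≈ -32.462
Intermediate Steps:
o(a) = 8 + 2*a*(252 + a) (o(a) = 8 + (a + a)*(a + 252) = 8 + (2*a)*(252 + a) = 8 + 2*a*(252 + a))
(-13674 + 29710)/o(U(-17)) = (-13674 + 29710)/(8 + 2*(-1)² + 504*(-1)) = 16036/(8 + 2*1 - 504) = 16036/(8 + 2 - 504) = 16036/(-494) = 16036*(-1/494) = -422/13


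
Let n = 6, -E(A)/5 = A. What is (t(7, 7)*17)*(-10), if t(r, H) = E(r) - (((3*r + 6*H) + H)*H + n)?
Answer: 90270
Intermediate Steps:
E(A) = -5*A
t(r, H) = -6 - 5*r - H*(3*r + 7*H) (t(r, H) = -5*r - (((3*r + 6*H) + H)*H + 6) = -5*r - ((3*r + 7*H)*H + 6) = -5*r - (H*(3*r + 7*H) + 6) = -5*r - (6 + H*(3*r + 7*H)) = -5*r + (-6 - H*(3*r + 7*H)) = -6 - 5*r - H*(3*r + 7*H))
(t(7, 7)*17)*(-10) = ((-6 - 7*7² - 5*7 - 3*7*7)*17)*(-10) = ((-6 - 7*49 - 35 - 147)*17)*(-10) = ((-6 - 343 - 35 - 147)*17)*(-10) = -531*17*(-10) = -9027*(-10) = 90270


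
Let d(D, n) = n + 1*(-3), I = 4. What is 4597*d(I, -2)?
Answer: -22985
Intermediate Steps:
d(D, n) = -3 + n (d(D, n) = n - 3 = -3 + n)
4597*d(I, -2) = 4597*(-3 - 2) = 4597*(-5) = -22985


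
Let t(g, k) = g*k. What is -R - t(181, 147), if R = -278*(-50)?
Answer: -40507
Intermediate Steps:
R = 13900
-R - t(181, 147) = -1*13900 - 181*147 = -13900 - 1*26607 = -13900 - 26607 = -40507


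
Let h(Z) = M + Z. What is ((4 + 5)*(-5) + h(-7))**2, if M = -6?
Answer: 3364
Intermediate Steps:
h(Z) = -6 + Z
((4 + 5)*(-5) + h(-7))**2 = ((4 + 5)*(-5) + (-6 - 7))**2 = (9*(-5) - 13)**2 = (-45 - 13)**2 = (-58)**2 = 3364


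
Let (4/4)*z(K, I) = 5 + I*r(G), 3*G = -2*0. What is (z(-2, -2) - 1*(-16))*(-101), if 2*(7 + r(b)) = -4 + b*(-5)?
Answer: -3939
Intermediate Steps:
G = 0 (G = (-2*0)/3 = (1/3)*0 = 0)
r(b) = -9 - 5*b/2 (r(b) = -7 + (-4 + b*(-5))/2 = -7 + (-4 - 5*b)/2 = -7 + (-2 - 5*b/2) = -9 - 5*b/2)
z(K, I) = 5 - 9*I (z(K, I) = 5 + I*(-9 - 5/2*0) = 5 + I*(-9 + 0) = 5 + I*(-9) = 5 - 9*I)
(z(-2, -2) - 1*(-16))*(-101) = ((5 - 9*(-2)) - 1*(-16))*(-101) = ((5 + 18) + 16)*(-101) = (23 + 16)*(-101) = 39*(-101) = -3939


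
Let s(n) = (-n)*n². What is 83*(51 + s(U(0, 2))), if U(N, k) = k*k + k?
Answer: -13695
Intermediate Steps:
U(N, k) = k + k² (U(N, k) = k² + k = k + k²)
s(n) = -n³
83*(51 + s(U(0, 2))) = 83*(51 - (2*(1 + 2))³) = 83*(51 - (2*3)³) = 83*(51 - 1*6³) = 83*(51 - 1*216) = 83*(51 - 216) = 83*(-165) = -13695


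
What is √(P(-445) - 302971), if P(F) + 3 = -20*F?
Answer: I*√294074 ≈ 542.29*I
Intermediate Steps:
P(F) = -3 - 20*F
√(P(-445) - 302971) = √((-3 - 20*(-445)) - 302971) = √((-3 + 8900) - 302971) = √(8897 - 302971) = √(-294074) = I*√294074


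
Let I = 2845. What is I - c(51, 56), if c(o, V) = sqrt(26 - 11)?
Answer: 2845 - sqrt(15) ≈ 2841.1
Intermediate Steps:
c(o, V) = sqrt(15)
I - c(51, 56) = 2845 - sqrt(15)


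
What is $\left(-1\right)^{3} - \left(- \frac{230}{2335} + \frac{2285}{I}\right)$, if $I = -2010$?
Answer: $\frac{44177}{187734} \approx 0.23532$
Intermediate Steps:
$\left(-1\right)^{3} - \left(- \frac{230}{2335} + \frac{2285}{I}\right) = \left(-1\right)^{3} - \left(- \frac{230}{2335} + \frac{2285}{-2010}\right) = -1 - \left(\left(-230\right) \frac{1}{2335} + 2285 \left(- \frac{1}{2010}\right)\right) = -1 - \left(- \frac{46}{467} - \frac{457}{402}\right) = -1 - - \frac{231911}{187734} = -1 + \frac{231911}{187734} = \frac{44177}{187734}$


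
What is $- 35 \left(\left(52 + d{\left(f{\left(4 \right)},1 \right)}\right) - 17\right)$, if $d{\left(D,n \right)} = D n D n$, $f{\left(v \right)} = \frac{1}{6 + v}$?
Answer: $- \frac{24507}{20} \approx -1225.3$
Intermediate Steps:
$d{\left(D,n \right)} = D^{2} n^{2}$
$- 35 \left(\left(52 + d{\left(f{\left(4 \right)},1 \right)}\right) - 17\right) = - 35 \left(\left(52 + \left(\frac{1}{6 + 4}\right)^{2} \cdot 1^{2}\right) - 17\right) = - 35 \left(\left(52 + \left(\frac{1}{10}\right)^{2} \cdot 1\right) - 17\right) = - 35 \left(\left(52 + \frac{1}{100} \cdot 1\right) - 17\right) = - 35 \left(\left(52 + \frac{1}{100}\right) - 17\right) = - 35 \left(\frac{5201}{100} - 17\right) = \left(-35\right) \frac{3501}{100} = - \frac{24507}{20}$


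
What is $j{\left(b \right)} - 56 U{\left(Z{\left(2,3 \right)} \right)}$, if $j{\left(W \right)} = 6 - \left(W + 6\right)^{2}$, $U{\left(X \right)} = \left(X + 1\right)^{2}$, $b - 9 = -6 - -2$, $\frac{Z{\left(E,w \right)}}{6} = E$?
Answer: $-9579$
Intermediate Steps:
$Z{\left(E,w \right)} = 6 E$
$b = 5$ ($b = 9 - 4 = 5$)
$U{\left(X \right)} = \left(1 + X\right)^{2}$
$j{\left(W \right)} = 6 - \left(6 + W\right)^{2}$
$j{\left(b \right)} - 56 U{\left(Z{\left(2,3 \right)} \right)} = \left(6 - \left(6 + 5\right)^{2}\right) - 56 \left(1 + 6 \cdot 2\right)^{2} = \left(6 - 11^{2}\right) - 56 \left(1 + 12\right)^{2} = \left(6 - 121\right) - 56 \cdot 13^{2} = \left(6 - 121\right) - 9464 = -115 - 9464 = -9579$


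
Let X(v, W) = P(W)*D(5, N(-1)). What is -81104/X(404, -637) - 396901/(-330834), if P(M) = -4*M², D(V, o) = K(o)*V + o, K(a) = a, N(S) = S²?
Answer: 23166874319/19177454478 ≈ 1.2080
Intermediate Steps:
D(V, o) = o + V*o (D(V, o) = o*V + o = V*o + o = o + V*o)
X(v, W) = -24*W² (X(v, W) = (-4*W²)*((-1)²*(1 + 5)) = (-4*W²)*(1*6) = -4*W²*6 = -24*W²)
-81104/X(404, -637) - 396901/(-330834) = -81104/((-24*(-637)²)) - 396901/(-330834) = -81104/((-24*405769)) - 396901*(-1/330834) = -81104/(-9738456) + 396901/330834 = -81104*(-1/9738456) + 396901/330834 = 10138/1217307 + 396901/330834 = 23166874319/19177454478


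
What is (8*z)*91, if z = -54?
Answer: -39312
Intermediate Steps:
(8*z)*91 = (8*(-54))*91 = -432*91 = -39312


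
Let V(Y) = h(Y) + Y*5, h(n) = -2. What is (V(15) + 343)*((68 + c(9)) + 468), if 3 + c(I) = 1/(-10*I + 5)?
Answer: 18846464/85 ≈ 2.2172e+5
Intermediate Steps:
c(I) = -3 + 1/(5 - 10*I) (c(I) = -3 + 1/(-10*I + 5) = -3 + 1/(5 - 10*I))
V(Y) = -2 + 5*Y (V(Y) = -2 + Y*5 = -2 + 5*Y)
(V(15) + 343)*((68 + c(9)) + 468) = ((-2 + 5*15) + 343)*((68 + 2*(7 - 15*9)/(5*(-1 + 2*9))) + 468) = ((-2 + 75) + 343)*((68 + 2*(7 - 135)/(5*(-1 + 18))) + 468) = (73 + 343)*((68 + (⅖)*(-128)/17) + 468) = 416*((68 + (⅖)*(1/17)*(-128)) + 468) = 416*((68 - 256/85) + 468) = 416*(5524/85 + 468) = 416*(45304/85) = 18846464/85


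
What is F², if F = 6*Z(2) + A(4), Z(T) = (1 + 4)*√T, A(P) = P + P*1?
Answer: 1864 + 480*√2 ≈ 2542.8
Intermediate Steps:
A(P) = 2*P (A(P) = P + P = 2*P)
Z(T) = 5*√T
F = 8 + 30*√2 (F = 6*(5*√2) + 2*4 = 30*√2 + 8 = 8 + 30*√2 ≈ 50.426)
F² = (8 + 30*√2)²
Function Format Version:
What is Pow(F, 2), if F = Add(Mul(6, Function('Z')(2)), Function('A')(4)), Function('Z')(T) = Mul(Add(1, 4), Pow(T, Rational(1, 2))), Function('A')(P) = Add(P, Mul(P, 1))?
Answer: Add(1864, Mul(480, Pow(2, Rational(1, 2)))) ≈ 2542.8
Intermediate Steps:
Function('A')(P) = Mul(2, P) (Function('A')(P) = Add(P, P) = Mul(2, P))
Function('Z')(T) = Mul(5, Pow(T, Rational(1, 2)))
F = Add(8, Mul(30, Pow(2, Rational(1, 2)))) (F = Add(Mul(6, Mul(5, Pow(2, Rational(1, 2)))), Mul(2, 4)) = Add(Mul(30, Pow(2, Rational(1, 2))), 8) = Add(8, Mul(30, Pow(2, Rational(1, 2)))) ≈ 50.426)
Pow(F, 2) = Pow(Add(8, Mul(30, Pow(2, Rational(1, 2)))), 2)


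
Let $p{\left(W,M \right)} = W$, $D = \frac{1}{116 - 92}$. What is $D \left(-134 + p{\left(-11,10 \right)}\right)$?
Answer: $- \frac{145}{24} \approx -6.0417$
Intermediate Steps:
$D = \frac{1}{24} \approx 0.041667$
$D \left(-134 + p{\left(-11,10 \right)}\right) = \frac{-134 - 11}{24} = \frac{1}{24} \left(-145\right) = - \frac{145}{24}$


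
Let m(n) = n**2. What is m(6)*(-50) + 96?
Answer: -1704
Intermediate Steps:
m(6)*(-50) + 96 = 6**2*(-50) + 96 = 36*(-50) + 96 = -1800 + 96 = -1704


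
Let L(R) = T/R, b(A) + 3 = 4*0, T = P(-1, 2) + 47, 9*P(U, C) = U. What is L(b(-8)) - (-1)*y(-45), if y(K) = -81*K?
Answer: 97993/27 ≈ 3629.4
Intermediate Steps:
P(U, C) = U/9
T = 422/9 (T = (⅑)*(-1) + 47 = -⅑ + 47 = 422/9 ≈ 46.889)
b(A) = -3 (b(A) = -3 + 4*0 = -3 + 0 = -3)
L(R) = 422/(9*R)
L(b(-8)) - (-1)*y(-45) = (422/9)/(-3) - (-1)*(-81*(-45)) = (422/9)*(-⅓) - (-1)*3645 = -422/27 - 1*(-3645) = -422/27 + 3645 = 97993/27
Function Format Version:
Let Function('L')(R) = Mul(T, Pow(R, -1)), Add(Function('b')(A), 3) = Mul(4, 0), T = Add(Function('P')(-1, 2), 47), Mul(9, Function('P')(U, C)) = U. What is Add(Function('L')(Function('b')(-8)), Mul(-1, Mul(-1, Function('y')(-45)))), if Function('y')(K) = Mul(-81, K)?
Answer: Rational(97993, 27) ≈ 3629.4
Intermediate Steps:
Function('P')(U, C) = Mul(Rational(1, 9), U)
T = Rational(422, 9) (T = Add(Mul(Rational(1, 9), -1), 47) = Add(Rational(-1, 9), 47) = Rational(422, 9) ≈ 46.889)
Function('b')(A) = -3 (Function('b')(A) = Add(-3, Mul(4, 0)) = Add(-3, 0) = -3)
Function('L')(R) = Mul(Rational(422, 9), Pow(R, -1))
Add(Function('L')(Function('b')(-8)), Mul(-1, Mul(-1, Function('y')(-45)))) = Add(Mul(Rational(422, 9), Pow(-3, -1)), Mul(-1, Mul(-1, Mul(-81, -45)))) = Add(Mul(Rational(422, 9), Rational(-1, 3)), Mul(-1, Mul(-1, 3645))) = Add(Rational(-422, 27), Mul(-1, -3645)) = Add(Rational(-422, 27), 3645) = Rational(97993, 27)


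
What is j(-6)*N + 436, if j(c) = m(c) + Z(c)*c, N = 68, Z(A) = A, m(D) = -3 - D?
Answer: 3088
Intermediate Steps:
j(c) = -3 + c**2 - c (j(c) = (-3 - c) + c*c = (-3 - c) + c**2 = -3 + c**2 - c)
j(-6)*N + 436 = (-3 + (-6)**2 - 1*(-6))*68 + 436 = (-3 + 36 + 6)*68 + 436 = 39*68 + 436 = 2652 + 436 = 3088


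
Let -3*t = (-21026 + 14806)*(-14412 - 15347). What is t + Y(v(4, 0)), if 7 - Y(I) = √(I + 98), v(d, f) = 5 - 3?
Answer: -185100989/3 ≈ -6.1700e+7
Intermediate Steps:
v(d, f) = 2
t = -185100980/3 (t = -(-21026 + 14806)*(-14412 - 15347)/3 = -(-6220)*(-29759)/3 = -⅓*185100980 = -185100980/3 ≈ -6.1700e+7)
Y(I) = 7 - √(98 + I) (Y(I) = 7 - √(I + 98) = 7 - √(98 + I))
t + Y(v(4, 0)) = -185100980/3 + (7 - √(98 + 2)) = -185100980/3 + (7 - √100) = -185100980/3 + (7 - 1*10) = -185100980/3 + (7 - 10) = -185100980/3 - 3 = -185100989/3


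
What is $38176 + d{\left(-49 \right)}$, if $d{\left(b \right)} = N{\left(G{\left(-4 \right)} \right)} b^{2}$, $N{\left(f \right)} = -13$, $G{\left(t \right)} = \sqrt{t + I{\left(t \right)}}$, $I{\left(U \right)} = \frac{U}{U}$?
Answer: $6963$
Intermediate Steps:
$I{\left(U \right)} = 1$
$G{\left(t \right)} = \sqrt{1 + t}$ ($G{\left(t \right)} = \sqrt{t + 1} = \sqrt{1 + t}$)
$d{\left(b \right)} = - 13 b^{2}$
$38176 + d{\left(-49 \right)} = 38176 - 13 \left(-49\right)^{2} = 38176 - 31213 = 6963$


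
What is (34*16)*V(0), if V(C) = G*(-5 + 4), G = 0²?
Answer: 0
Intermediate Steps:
G = 0
V(C) = 0 (V(C) = 0*(-5 + 4) = 0*(-1) = 0)
(34*16)*V(0) = (34*16)*0 = 544*0 = 0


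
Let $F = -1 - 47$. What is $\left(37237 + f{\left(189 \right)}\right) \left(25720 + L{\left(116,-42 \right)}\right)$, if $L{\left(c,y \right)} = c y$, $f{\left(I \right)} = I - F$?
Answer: $781257952$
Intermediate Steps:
$F = -48$
$f{\left(I \right)} = 48 + I$ ($f{\left(I \right)} = I - -48 = I + 48 = 48 + I$)
$\left(37237 + f{\left(189 \right)}\right) \left(25720 + L{\left(116,-42 \right)}\right) = \left(37237 + \left(48 + 189\right)\right) \left(25720 + 116 \left(-42\right)\right) = \left(37237 + 237\right) \left(25720 - 4872\right) = 37474 \cdot 20848 = 781257952$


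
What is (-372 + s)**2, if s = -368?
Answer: 547600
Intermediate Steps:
(-372 + s)**2 = (-372 - 368)**2 = (-740)**2 = 547600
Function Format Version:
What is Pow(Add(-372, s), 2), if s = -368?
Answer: 547600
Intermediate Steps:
Pow(Add(-372, s), 2) = Pow(Add(-372, -368), 2) = Pow(-740, 2) = 547600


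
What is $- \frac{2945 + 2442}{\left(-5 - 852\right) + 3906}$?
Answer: $- \frac{5387}{3049} \approx -1.7668$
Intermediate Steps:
$- \frac{2945 + 2442}{\left(-5 - 852\right) + 3906} = - \frac{5387}{\left(-5 - 852\right) + 3906} = - \frac{5387}{-857 + 3906} = - \frac{5387}{3049}$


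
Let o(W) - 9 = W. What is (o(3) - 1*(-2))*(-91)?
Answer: -1274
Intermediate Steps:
o(W) = 9 + W
(o(3) - 1*(-2))*(-91) = ((9 + 3) - 1*(-2))*(-91) = (12 + 2)*(-91) = 14*(-91) = -1274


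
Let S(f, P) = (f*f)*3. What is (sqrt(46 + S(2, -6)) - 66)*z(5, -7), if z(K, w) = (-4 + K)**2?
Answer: -66 + sqrt(58) ≈ -58.384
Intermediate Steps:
S(f, P) = 3*f**2 (S(f, P) = f**2*3 = 3*f**2)
(sqrt(46 + S(2, -6)) - 66)*z(5, -7) = (sqrt(46 + 3*2**2) - 66)*(-4 + 5)**2 = (sqrt(46 + 3*4) - 66)*1**2 = (sqrt(46 + 12) - 66)*1 = (sqrt(58) - 66)*1 = (-66 + sqrt(58))*1 = -66 + sqrt(58)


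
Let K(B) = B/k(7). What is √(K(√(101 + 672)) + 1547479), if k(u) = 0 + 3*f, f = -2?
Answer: √(55709244 - 6*√773)/6 ≈ 1244.0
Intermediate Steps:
k(u) = -6 (k(u) = 0 + 3*(-2) = 0 - 6 = -6)
K(B) = -B/6 (K(B) = B/(-6) = B*(-⅙) = -B/6)
√(K(√(101 + 672)) + 1547479) = √(-√(101 + 672)/6 + 1547479) = √(-√773/6 + 1547479) = √(1547479 - √773/6)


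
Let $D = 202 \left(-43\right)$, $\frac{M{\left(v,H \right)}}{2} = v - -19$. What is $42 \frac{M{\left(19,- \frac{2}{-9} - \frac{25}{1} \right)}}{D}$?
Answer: $- \frac{1596}{4343} \approx -0.36749$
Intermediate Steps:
$M{\left(v,H \right)} = 38 + 2 v$ ($M{\left(v,H \right)} = 2 \left(v - -19\right) = 2 \left(v + 19\right) = 2 \left(19 + v\right) = 38 + 2 v$)
$D = -8686$
$42 \frac{M{\left(19,- \frac{2}{-9} - \frac{25}{1} \right)}}{D} = 42 \frac{38 + 2 \cdot 19}{-8686} = 42 \left(38 + 38\right) \left(- \frac{1}{8686}\right) = 42 \cdot 76 \left(- \frac{1}{8686}\right) = 42 \left(- \frac{38}{4343}\right) = - \frac{1596}{4343}$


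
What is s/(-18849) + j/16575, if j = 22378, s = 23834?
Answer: 2972708/34713575 ≈ 0.085635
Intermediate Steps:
s/(-18849) + j/16575 = 23834/(-18849) + 22378/16575 = 23834*(-1/18849) + 22378*(1/16575) = -23834/18849 + 22378/16575 = 2972708/34713575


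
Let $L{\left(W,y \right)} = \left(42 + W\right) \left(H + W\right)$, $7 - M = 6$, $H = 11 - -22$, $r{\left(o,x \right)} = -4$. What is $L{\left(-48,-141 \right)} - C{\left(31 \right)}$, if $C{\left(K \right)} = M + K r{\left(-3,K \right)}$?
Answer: $213$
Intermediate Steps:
$H = 33$ ($H = 11 + 22 = 33$)
$M = 1$ ($M = 7 - 6 = 1$)
$C{\left(K \right)} = 1 - 4 K$ ($C{\left(K \right)} = 1 + K \left(-4\right) = 1 - 4 K$)
$L{\left(W,y \right)} = \left(33 + W\right) \left(42 + W\right)$ ($L{\left(W,y \right)} = \left(42 + W\right) \left(33 + W\right) = \left(33 + W\right) \left(42 + W\right)$)
$L{\left(-48,-141 \right)} - C{\left(31 \right)} = \left(1386 + \left(-48\right)^{2} + 75 \left(-48\right)\right) - \left(1 - 124\right) = \left(1386 + 2304 - 3600\right) - \left(1 - 124\right) = 90 - -123 = 90 + 123 = 213$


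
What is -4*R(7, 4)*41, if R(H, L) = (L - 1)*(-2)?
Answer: 984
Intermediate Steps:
R(H, L) = 2 - 2*L (R(H, L) = (-1 + L)*(-2) = 2 - 2*L)
-4*R(7, 4)*41 = -4*(2 - 2*4)*41 = -4*(2 - 8)*41 = -4*(-6)*41 = 24*41 = 984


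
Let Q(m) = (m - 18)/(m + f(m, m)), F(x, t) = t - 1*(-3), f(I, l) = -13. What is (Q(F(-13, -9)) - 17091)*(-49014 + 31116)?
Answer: 305872110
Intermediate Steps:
F(x, t) = 3 + t (F(x, t) = t + 3 = 3 + t)
Q(m) = (-18 + m)/(-13 + m) (Q(m) = (m - 18)/(m - 13) = (-18 + m)/(-13 + m))
(Q(F(-13, -9)) - 17091)*(-49014 + 31116) = ((-18 + (3 - 9))/(-13 + (3 - 9)) - 17091)*(-49014 + 31116) = ((-18 - 6)/(-13 - 6) - 17091)*(-17898) = (-24/(-19) - 17091)*(-17898) = (-1/19*(-24) - 17091)*(-17898) = (24/19 - 17091)*(-17898) = -324705/19*(-17898) = 305872110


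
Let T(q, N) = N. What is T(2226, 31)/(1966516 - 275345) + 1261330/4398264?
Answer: 28827852211/100516439556 ≈ 0.28680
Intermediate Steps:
T(2226, 31)/(1966516 - 275345) + 1261330/4398264 = 31/(1966516 - 275345) + 1261330/4398264 = 31/1691171 + 1261330*(1/4398264) = 31*(1/1691171) + 17045/59436 = 31/1691171 + 17045/59436 = 28827852211/100516439556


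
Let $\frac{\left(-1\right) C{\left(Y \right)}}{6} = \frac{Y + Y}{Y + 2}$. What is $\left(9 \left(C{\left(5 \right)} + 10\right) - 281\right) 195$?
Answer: $- \frac{366015}{7} \approx -52288.0$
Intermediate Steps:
$C{\left(Y \right)} = - \frac{12 Y}{2 + Y}$ ($C{\left(Y \right)} = - 6 \frac{Y + Y}{Y + 2} = - 6 \frac{2 Y}{2 + Y} = - \frac{12 Y}{2 + Y}$)
$\left(9 \left(C{\left(5 \right)} + 10\right) - 281\right) 195 = \left(9 \left(\left(-12\right) 5 \frac{1}{2 + 5} + 10\right) - 281\right) 195 = \left(9 \left(\left(-12\right) 5 \cdot \frac{1}{7} + 10\right) - 281\right) 195 = \left(9 \left(- \frac{60}{7} + 10\right) - 281\right) 195 = \left(9 \cdot \frac{10}{7} - 281\right) 195 = \left(\frac{90}{7} - 281\right) 195 = \left(- \frac{1877}{7}\right) 195 = - \frac{366015}{7}$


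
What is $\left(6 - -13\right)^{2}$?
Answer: $361$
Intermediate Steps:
$\left(6 - -13\right)^{2} = \left(6 + \left(-7 + 20\right)\right)^{2} = \left(6 + 13\right)^{2} = 19^{2} = 361$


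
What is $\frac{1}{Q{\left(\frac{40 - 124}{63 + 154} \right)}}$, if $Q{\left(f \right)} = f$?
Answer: $- \frac{31}{12} \approx -2.5833$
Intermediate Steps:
$\frac{1}{Q{\left(\frac{40 - 124}{63 + 154} \right)}} = \frac{1}{\left(40 - 124\right) \frac{1}{63 + 154}} = \frac{1}{\left(-84\right) \frac{1}{217}} = \frac{1}{- \frac{12}{31}} = - \frac{31}{12}$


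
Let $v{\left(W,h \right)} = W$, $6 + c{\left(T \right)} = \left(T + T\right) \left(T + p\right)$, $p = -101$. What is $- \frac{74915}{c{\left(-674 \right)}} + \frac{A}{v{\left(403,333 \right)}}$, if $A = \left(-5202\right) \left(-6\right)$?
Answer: $\frac{32576798383}{421011682} \approx 77.377$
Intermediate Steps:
$c{\left(T \right)} = -6 + 2 T \left(-101 + T\right)$ ($c{\left(T \right)} = -6 + \left(T + T\right) \left(T - 101\right) = -6 + 2 T \left(-101 + T\right)$)
$A = 31212$
$- \frac{74915}{c{\left(-674 \right)}} + \frac{A}{v{\left(403,333 \right)}} = - \frac{74915}{-6 - -136148 + 2 \left(-674\right)^{2}} + \frac{31212}{403} = - \frac{74915}{-6 + 136148 + 2 \cdot 454276} + 31212 \cdot \frac{1}{403} = - \frac{74915}{-6 + 136148 + 908552} + \frac{31212}{403} = - \frac{74915}{1044694} + \frac{31212}{403} = \frac{32576798383}{421011682}$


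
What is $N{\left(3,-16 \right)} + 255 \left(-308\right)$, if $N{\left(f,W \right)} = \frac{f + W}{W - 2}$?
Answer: $- \frac{1413707}{18} \approx -78539.0$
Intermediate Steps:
$N{\left(f,W \right)} = \frac{W + f}{-2 + W}$
$N{\left(3,-16 \right)} + 255 \left(-308\right) = \frac{-16 + 3}{-2 - 16} + 255 \left(-308\right) = \frac{1}{-18} \left(-13\right) - 78540 = \left(- \frac{1}{18}\right) \left(-13\right) - 78540 = \frac{13}{18} - 78540 = - \frac{1413707}{18}$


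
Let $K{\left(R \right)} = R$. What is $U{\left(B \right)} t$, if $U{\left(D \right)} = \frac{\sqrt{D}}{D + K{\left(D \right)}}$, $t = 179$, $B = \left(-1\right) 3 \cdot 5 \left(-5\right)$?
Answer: $\frac{179 \sqrt{3}}{30} \approx 10.335$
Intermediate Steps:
$B = 75$ ($B = \left(-3\right) 5 \left(-5\right) = \left(-15\right) \left(-5\right) = 75$)
$U{\left(D \right)} = \frac{1}{2 \sqrt{D}}$ ($U{\left(D \right)} = \frac{\sqrt{D}}{D + D} = \frac{\sqrt{D}}{2 D} = \frac{1}{2 D} \sqrt{D} = \frac{1}{2 \sqrt{D}}$)
$U{\left(B \right)} t = \frac{1}{2 \cdot 5 \sqrt{3}} \cdot 179 = \frac{\frac{1}{15} \sqrt{3}}{2} \cdot 179 = \frac{\sqrt{3}}{30} \cdot 179 = \frac{179 \sqrt{3}}{30}$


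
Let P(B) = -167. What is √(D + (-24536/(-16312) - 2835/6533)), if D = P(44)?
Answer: 9*I*√363495544292441/13320787 ≈ 12.881*I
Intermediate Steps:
D = -167
√(D + (-24536/(-16312) - 2835/6533)) = √(-167 + (-24536/(-16312) - 2835/6533)) = √(-167 + (-24536*(-1/16312) - 2835*1/6533)) = √(-167 + (3067/2039 - 2835/6533)) = √(-167 + 14256146/13320787) = √(-2210315283/13320787) = 9*I*√363495544292441/13320787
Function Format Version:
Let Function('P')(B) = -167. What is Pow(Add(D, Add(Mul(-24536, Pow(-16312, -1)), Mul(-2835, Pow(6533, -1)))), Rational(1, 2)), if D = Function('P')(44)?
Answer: Mul(Rational(9, 13320787), I, Pow(363495544292441, Rational(1, 2))) ≈ Mul(12.881, I)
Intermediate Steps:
D = -167
Pow(Add(D, Add(Mul(-24536, Pow(-16312, -1)), Mul(-2835, Pow(6533, -1)))), Rational(1, 2)) = Pow(Add(-167, Add(Mul(-24536, Pow(-16312, -1)), Mul(-2835, Pow(6533, -1)))), Rational(1, 2)) = Pow(Add(-167, Add(Mul(-24536, Rational(-1, 16312)), Mul(-2835, Rational(1, 6533)))), Rational(1, 2)) = Pow(Add(-167, Add(Rational(3067, 2039), Rational(-2835, 6533))), Rational(1, 2)) = Pow(Add(-167, Rational(14256146, 13320787)), Rational(1, 2)) = Pow(Rational(-2210315283, 13320787), Rational(1, 2)) = Mul(Rational(9, 13320787), I, Pow(363495544292441, Rational(1, 2)))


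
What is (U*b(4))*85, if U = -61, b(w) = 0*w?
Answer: 0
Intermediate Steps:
b(w) = 0
(U*b(4))*85 = -61*0*85 = 0*85 = 0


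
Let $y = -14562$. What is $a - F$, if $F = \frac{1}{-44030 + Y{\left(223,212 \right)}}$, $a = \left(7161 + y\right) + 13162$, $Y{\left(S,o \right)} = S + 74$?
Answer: $\frac{251945814}{43733} \approx 5761.0$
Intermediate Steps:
$Y{\left(S,o \right)} = 74 + S$
$a = 5761$ ($a = \left(7161 - 14562\right) + 13162 = -7401 + 13162 = 5761$)
$F = - \frac{1}{43733}$ ($F = \frac{1}{-44030 + \left(74 + 223\right)} = \frac{1}{-44030 + 297} = \frac{1}{-43733} = - \frac{1}{43733} \approx -2.2866 \cdot 10^{-5}$)
$a - F = 5761 - - \frac{1}{43733} = 5761 + \frac{1}{43733} = \frac{251945814}{43733}$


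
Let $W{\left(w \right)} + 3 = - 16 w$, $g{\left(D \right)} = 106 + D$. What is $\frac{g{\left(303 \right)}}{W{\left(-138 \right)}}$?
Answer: $\frac{409}{2205} \approx 0.18549$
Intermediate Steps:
$W{\left(w \right)} = -3 - 16 w$
$\frac{g{\left(303 \right)}}{W{\left(-138 \right)}} = \frac{106 + 303}{-3 - -2208} = \frac{409}{-3 + 2208} = \frac{409}{2205}$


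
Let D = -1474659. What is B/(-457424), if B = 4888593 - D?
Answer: -1590813/114356 ≈ -13.911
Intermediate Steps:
B = 6363252 (B = 4888593 - 1*(-1474659) = 4888593 + 1474659 = 6363252)
B/(-457424) = 6363252/(-457424) = 6363252*(-1/457424) = -1590813/114356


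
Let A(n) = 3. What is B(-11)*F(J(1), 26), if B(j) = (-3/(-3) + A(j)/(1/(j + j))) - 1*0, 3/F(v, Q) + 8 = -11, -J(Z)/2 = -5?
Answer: 195/19 ≈ 10.263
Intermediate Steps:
J(Z) = 10 (J(Z) = -2*(-5) = 10)
F(v, Q) = -3/19 (F(v, Q) = 3/(-8 - 11) = 3/(-19) = 3*(-1/19) = -3/19)
B(j) = 1 + 6*j (B(j) = (-3/(-3) + 3/(1/(j + j))) - 1*0 = (-3*(-⅓) + 3/(1/(2*j))) + 0 = (1 + 3/((1/(2*j)))) + 0 = (1 + 3*(2*j)) + 0 = (1 + 6*j) + 0 = 1 + 6*j)
B(-11)*F(J(1), 26) = (1 + 6*(-11))*(-3/19) = (1 - 66)*(-3/19) = -65*(-3/19) = 195/19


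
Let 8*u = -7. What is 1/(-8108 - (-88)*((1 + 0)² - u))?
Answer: -1/7943 ≈ -0.00012590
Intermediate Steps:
u = -7/8 (u = (⅛)*(-7) = -7/8 ≈ -0.87500)
1/(-8108 - (-88)*((1 + 0)² - u)) = 1/(-8108 - (-88)*((1 + 0)² - 1*(-7/8))) = 1/(-8108 - (-88)*(1² + 7/8)) = 1/(-8108 - (-88)*(1 + 7/8)) = 1/(-8108 - (-88)*15/8) = 1/(-8108 - 11*(-15)) = 1/(-8108 + 165) = 1/(-7943) = -1/7943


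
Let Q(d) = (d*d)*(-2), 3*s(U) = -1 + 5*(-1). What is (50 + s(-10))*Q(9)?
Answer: -7776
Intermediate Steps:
s(U) = -2 (s(U) = (-1 + 5*(-1))/3 = (-1 - 5)/3 = (⅓)*(-6) = -2)
Q(d) = -2*d² (Q(d) = d²*(-2) = -2*d²)
(50 + s(-10))*Q(9) = (50 - 2)*(-2*9²) = 48*(-2*81) = 48*(-162) = -7776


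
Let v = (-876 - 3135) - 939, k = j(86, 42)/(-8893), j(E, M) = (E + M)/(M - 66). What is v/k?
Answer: -66030525/8 ≈ -8.2538e+6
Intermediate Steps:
j(E, M) = (E + M)/(-66 + M)
k = 16/26679 (k = ((86 + 42)/(-66 + 42))/(-8893) = (128/(-24))*(-1/8893) = -1/24*128*(-1/8893) = -16/3*(-1/8893) = 16/26679 ≈ 0.00059972)
v = -4950 (v = -4011 - 939 = -4950)
v/k = -4950/16/26679 = -4950*26679/16 = -66030525/8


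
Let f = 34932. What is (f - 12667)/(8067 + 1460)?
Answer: 22265/9527 ≈ 2.3370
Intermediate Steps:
(f - 12667)/(8067 + 1460) = (34932 - 12667)/(8067 + 1460) = 22265/9527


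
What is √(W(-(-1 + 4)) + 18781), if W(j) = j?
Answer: √18778 ≈ 137.03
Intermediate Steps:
√(W(-(-1 + 4)) + 18781) = √(-(-1 + 4) + 18781) = √(-1*3 + 18781) = √(-3 + 18781) = √18778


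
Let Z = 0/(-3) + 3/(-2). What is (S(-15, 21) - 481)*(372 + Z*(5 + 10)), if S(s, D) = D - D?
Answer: -336219/2 ≈ -1.6811e+5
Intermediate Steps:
Z = -3/2 (Z = 0*(-⅓) + 3*(-½) = 0 - 3/2 = -3/2 ≈ -1.5000)
S(s, D) = 0
(S(-15, 21) - 481)*(372 + Z*(5 + 10)) = (0 - 481)*(372 - 3*(5 + 10)/2) = -481*(372 - 3/2*15) = -481*(372 - 45/2) = -481*699/2 = -336219/2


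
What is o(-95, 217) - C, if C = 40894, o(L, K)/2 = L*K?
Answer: -82124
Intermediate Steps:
o(L, K) = 2*K*L (o(L, K) = 2*(L*K) = 2*(K*L) = 2*K*L)
o(-95, 217) - C = 2*217*(-95) - 1*40894 = -41230 - 40894 = -82124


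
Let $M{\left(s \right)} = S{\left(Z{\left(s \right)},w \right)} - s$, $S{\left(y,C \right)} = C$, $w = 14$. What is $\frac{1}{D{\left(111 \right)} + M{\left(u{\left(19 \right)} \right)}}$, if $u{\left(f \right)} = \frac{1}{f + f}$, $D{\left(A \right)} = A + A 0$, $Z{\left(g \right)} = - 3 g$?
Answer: $\frac{38}{4749} \approx 0.0080017$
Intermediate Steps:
$D{\left(A \right)} = A$ ($D{\left(A \right)} = A + 0 = A$)
$u{\left(f \right)} = \frac{1}{2 f}$
$M{\left(s \right)} = 14 - s$
$\frac{1}{D{\left(111 \right)} + M{\left(u{\left(19 \right)} \right)}} = \frac{1}{111 + \left(14 - \frac{1}{2 \cdot 19}\right)} = \frac{1}{111 + \left(14 - \frac{1}{2} \cdot \frac{1}{19}\right)} = \frac{1}{111 + \left(14 - \frac{1}{38}\right)} = \frac{1}{111 + \frac{531}{38}} = \frac{1}{\frac{4749}{38}} = \frac{38}{4749}$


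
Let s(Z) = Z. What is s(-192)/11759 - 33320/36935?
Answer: -79780280/86863733 ≈ -0.91845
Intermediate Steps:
s(-192)/11759 - 33320/36935 = -192/11759 - 33320/36935 = -192*1/11759 - 33320*1/36935 = -192/11759 - 6664/7387 = -79780280/86863733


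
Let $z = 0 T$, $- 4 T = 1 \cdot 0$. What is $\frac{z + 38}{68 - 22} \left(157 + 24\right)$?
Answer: $\frac{3439}{23} \approx 149.52$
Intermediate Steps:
$T = 0$ ($T = - \frac{1 \cdot 0}{4} = \left(- \frac{1}{4}\right) 0 = 0$)
$z = 0$ ($z = 0 \cdot 0 = 0$)
$\frac{z + 38}{68 - 22} \left(157 + 24\right) = \frac{0 + 38}{68 - 22} \left(157 + 24\right) = \frac{38}{46} \cdot 181 = 38 \cdot \frac{1}{46} \cdot 181 = \frac{19}{23} \cdot 181 = \frac{3439}{23}$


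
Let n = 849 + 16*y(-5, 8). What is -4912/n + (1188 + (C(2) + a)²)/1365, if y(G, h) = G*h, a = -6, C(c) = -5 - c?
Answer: -6421267/285285 ≈ -22.508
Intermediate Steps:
n = 209 (n = 849 + 16*(-5*8) = 849 + 16*(-40) = 849 - 640 = 209)
-4912/n + (1188 + (C(2) + a)²)/1365 = -4912/209 + (1188 + ((-5 - 1*2) - 6)²)/1365 = -4912*1/209 + (1188 + ((-5 - 2) - 6)²)*(1/1365) = -4912/209 + (1188 + (-7 - 6)²)*(1/1365) = -4912/209 + (1188 + (-13)²)*(1/1365) = -4912/209 + (1188 + 169)*(1/1365) = -4912/209 + 1357*(1/1365) = -4912/209 + 1357/1365 = -6421267/285285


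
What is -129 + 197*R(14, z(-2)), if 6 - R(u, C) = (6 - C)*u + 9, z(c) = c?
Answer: -22784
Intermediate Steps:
R(u, C) = -3 - u*(6 - C) (R(u, C) = 6 - ((6 - C)*u + 9) = 6 - (u*(6 - C) + 9) = 6 - (9 + u*(6 - C)) = 6 + (-9 - u*(6 - C)) = -3 - u*(6 - C))
-129 + 197*R(14, z(-2)) = -129 + 197*(-3 - 6*14 - 2*14) = -129 + 197*(-3 - 84 - 28) = -129 + 197*(-115) = -129 - 22655 = -22784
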